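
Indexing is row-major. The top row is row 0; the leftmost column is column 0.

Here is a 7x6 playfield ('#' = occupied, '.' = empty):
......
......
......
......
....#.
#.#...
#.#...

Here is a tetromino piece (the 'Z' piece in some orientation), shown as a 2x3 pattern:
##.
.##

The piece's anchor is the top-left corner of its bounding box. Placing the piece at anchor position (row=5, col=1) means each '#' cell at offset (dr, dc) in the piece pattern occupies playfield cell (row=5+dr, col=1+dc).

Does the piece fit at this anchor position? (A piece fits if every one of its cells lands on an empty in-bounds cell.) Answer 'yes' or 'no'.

Answer: no

Derivation:
Check each piece cell at anchor (5, 1):
  offset (0,0) -> (5,1): empty -> OK
  offset (0,1) -> (5,2): occupied ('#') -> FAIL
  offset (1,1) -> (6,2): occupied ('#') -> FAIL
  offset (1,2) -> (6,3): empty -> OK
All cells valid: no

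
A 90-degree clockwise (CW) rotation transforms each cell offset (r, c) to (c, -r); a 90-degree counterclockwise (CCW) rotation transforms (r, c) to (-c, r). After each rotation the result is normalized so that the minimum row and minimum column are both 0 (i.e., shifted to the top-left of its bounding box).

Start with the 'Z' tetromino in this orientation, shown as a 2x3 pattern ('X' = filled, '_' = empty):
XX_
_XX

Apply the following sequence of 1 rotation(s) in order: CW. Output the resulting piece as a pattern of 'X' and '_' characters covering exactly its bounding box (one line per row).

Answer: _X
XX
X_

Derivation:
Start:
XX_
_XX
After rotation 1 (CW):
_X
XX
X_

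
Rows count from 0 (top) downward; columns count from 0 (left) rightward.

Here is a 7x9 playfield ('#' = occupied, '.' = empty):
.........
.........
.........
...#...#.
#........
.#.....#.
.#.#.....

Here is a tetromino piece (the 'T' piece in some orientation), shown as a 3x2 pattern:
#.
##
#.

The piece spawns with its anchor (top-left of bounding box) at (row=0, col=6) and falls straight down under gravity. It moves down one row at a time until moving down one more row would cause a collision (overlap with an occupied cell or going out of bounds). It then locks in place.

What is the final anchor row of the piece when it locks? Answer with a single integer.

Spawn at (row=0, col=6). Try each row:
  row 0: fits
  row 1: fits
  row 2: blocked -> lock at row 1

Answer: 1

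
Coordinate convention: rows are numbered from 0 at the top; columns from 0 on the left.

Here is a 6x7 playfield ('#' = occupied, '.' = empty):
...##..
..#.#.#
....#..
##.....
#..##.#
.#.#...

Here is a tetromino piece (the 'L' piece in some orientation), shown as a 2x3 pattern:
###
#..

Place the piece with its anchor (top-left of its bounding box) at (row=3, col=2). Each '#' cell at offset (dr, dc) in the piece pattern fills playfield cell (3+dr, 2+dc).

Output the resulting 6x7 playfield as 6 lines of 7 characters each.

Fill (3+0,2+0) = (3,2)
Fill (3+0,2+1) = (3,3)
Fill (3+0,2+2) = (3,4)
Fill (3+1,2+0) = (4,2)

Answer: ...##..
..#.#.#
....#..
#####..
#.###.#
.#.#...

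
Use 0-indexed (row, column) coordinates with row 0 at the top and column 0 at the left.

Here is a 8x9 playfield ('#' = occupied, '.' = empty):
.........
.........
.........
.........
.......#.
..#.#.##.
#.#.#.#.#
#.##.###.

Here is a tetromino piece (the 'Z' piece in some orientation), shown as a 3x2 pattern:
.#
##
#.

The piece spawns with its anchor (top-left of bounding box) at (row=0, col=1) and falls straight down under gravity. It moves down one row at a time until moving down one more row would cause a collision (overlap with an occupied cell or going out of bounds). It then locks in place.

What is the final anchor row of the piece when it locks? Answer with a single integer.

Answer: 3

Derivation:
Spawn at (row=0, col=1). Try each row:
  row 0: fits
  row 1: fits
  row 2: fits
  row 3: fits
  row 4: blocked -> lock at row 3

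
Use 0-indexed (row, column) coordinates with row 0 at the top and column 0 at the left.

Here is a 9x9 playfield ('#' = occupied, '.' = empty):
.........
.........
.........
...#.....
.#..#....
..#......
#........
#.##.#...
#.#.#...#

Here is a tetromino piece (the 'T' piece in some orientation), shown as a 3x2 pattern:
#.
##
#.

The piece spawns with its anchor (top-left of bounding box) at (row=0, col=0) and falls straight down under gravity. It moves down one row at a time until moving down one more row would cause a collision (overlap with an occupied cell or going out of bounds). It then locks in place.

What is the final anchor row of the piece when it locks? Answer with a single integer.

Spawn at (row=0, col=0). Try each row:
  row 0: fits
  row 1: fits
  row 2: fits
  row 3: blocked -> lock at row 2

Answer: 2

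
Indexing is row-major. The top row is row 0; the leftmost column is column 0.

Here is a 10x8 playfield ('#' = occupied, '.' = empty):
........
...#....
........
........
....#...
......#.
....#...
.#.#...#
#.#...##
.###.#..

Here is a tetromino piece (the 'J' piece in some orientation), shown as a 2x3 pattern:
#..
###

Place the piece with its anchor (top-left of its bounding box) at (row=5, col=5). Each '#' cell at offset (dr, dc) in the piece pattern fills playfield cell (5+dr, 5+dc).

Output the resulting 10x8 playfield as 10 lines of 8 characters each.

Fill (5+0,5+0) = (5,5)
Fill (5+1,5+0) = (6,5)
Fill (5+1,5+1) = (6,6)
Fill (5+1,5+2) = (6,7)

Answer: ........
...#....
........
........
....#...
.....##.
....####
.#.#...#
#.#...##
.###.#..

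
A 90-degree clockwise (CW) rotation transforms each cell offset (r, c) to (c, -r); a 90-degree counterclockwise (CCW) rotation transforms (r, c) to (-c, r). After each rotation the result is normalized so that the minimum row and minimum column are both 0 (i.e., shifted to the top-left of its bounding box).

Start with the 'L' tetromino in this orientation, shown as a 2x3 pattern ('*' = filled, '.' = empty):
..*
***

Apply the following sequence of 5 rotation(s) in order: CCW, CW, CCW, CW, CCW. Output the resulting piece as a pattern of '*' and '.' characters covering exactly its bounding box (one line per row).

Start:
..*
***
After rotation 1 (CCW):
**
.*
.*
After rotation 2 (CW):
..*
***
After rotation 3 (CCW):
**
.*
.*
After rotation 4 (CW):
..*
***
After rotation 5 (CCW):
**
.*
.*

Answer: **
.*
.*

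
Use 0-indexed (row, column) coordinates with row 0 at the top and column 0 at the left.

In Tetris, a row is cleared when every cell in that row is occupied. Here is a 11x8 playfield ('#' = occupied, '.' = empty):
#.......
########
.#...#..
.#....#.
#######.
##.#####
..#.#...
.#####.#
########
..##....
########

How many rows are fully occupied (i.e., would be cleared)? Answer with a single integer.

Check each row:
  row 0: 7 empty cells -> not full
  row 1: 0 empty cells -> FULL (clear)
  row 2: 6 empty cells -> not full
  row 3: 6 empty cells -> not full
  row 4: 1 empty cell -> not full
  row 5: 1 empty cell -> not full
  row 6: 6 empty cells -> not full
  row 7: 2 empty cells -> not full
  row 8: 0 empty cells -> FULL (clear)
  row 9: 6 empty cells -> not full
  row 10: 0 empty cells -> FULL (clear)
Total rows cleared: 3

Answer: 3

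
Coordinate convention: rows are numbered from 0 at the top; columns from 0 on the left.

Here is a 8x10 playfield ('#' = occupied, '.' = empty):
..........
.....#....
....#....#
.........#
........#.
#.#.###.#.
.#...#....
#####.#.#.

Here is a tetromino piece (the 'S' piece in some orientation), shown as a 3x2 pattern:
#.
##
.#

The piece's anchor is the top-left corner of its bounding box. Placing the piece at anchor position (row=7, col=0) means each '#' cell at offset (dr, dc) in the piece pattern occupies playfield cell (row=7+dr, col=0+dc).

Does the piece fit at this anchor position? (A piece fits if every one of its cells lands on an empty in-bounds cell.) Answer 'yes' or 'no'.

Check each piece cell at anchor (7, 0):
  offset (0,0) -> (7,0): occupied ('#') -> FAIL
  offset (1,0) -> (8,0): out of bounds -> FAIL
  offset (1,1) -> (8,1): out of bounds -> FAIL
  offset (2,1) -> (9,1): out of bounds -> FAIL
All cells valid: no

Answer: no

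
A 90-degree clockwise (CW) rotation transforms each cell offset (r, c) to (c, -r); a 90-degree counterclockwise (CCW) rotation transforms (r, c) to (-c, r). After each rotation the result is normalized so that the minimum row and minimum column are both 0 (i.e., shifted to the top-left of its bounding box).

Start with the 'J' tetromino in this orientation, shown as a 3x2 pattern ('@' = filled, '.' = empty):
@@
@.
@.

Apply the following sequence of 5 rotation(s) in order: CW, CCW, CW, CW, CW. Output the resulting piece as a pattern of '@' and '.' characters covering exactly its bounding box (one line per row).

Start:
@@
@.
@.
After rotation 1 (CW):
@@@
..@
After rotation 2 (CCW):
@@
@.
@.
After rotation 3 (CW):
@@@
..@
After rotation 4 (CW):
.@
.@
@@
After rotation 5 (CW):
@..
@@@

Answer: @..
@@@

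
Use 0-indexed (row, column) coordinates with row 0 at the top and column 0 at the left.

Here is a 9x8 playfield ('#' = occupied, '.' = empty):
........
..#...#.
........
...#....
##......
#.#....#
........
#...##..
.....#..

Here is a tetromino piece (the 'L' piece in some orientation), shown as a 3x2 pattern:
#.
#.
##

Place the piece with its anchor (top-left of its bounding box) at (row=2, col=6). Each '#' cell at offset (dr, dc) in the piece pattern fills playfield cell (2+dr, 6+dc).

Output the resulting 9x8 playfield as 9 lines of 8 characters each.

Answer: ........
..#...#.
......#.
...#..#.
##....##
#.#....#
........
#...##..
.....#..

Derivation:
Fill (2+0,6+0) = (2,6)
Fill (2+1,6+0) = (3,6)
Fill (2+2,6+0) = (4,6)
Fill (2+2,6+1) = (4,7)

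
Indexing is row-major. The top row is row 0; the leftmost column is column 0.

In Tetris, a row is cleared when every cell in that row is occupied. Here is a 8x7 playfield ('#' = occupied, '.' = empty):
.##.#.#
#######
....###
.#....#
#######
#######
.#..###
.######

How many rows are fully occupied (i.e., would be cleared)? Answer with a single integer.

Check each row:
  row 0: 3 empty cells -> not full
  row 1: 0 empty cells -> FULL (clear)
  row 2: 4 empty cells -> not full
  row 3: 5 empty cells -> not full
  row 4: 0 empty cells -> FULL (clear)
  row 5: 0 empty cells -> FULL (clear)
  row 6: 3 empty cells -> not full
  row 7: 1 empty cell -> not full
Total rows cleared: 3

Answer: 3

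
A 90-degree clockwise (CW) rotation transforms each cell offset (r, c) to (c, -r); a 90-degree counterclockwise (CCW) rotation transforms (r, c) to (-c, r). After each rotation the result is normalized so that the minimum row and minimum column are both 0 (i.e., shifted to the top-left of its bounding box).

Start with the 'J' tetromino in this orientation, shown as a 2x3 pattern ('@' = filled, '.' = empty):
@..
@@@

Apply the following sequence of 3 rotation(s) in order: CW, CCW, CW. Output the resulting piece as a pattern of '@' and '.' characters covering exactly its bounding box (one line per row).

Answer: @@
@.
@.

Derivation:
Start:
@..
@@@
After rotation 1 (CW):
@@
@.
@.
After rotation 2 (CCW):
@..
@@@
After rotation 3 (CW):
@@
@.
@.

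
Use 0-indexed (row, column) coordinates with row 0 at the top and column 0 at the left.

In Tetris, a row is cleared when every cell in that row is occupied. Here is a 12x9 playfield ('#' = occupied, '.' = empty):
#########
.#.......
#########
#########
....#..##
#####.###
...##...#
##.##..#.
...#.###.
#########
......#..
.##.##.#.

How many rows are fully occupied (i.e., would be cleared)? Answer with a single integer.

Answer: 4

Derivation:
Check each row:
  row 0: 0 empty cells -> FULL (clear)
  row 1: 8 empty cells -> not full
  row 2: 0 empty cells -> FULL (clear)
  row 3: 0 empty cells -> FULL (clear)
  row 4: 6 empty cells -> not full
  row 5: 1 empty cell -> not full
  row 6: 6 empty cells -> not full
  row 7: 4 empty cells -> not full
  row 8: 5 empty cells -> not full
  row 9: 0 empty cells -> FULL (clear)
  row 10: 8 empty cells -> not full
  row 11: 4 empty cells -> not full
Total rows cleared: 4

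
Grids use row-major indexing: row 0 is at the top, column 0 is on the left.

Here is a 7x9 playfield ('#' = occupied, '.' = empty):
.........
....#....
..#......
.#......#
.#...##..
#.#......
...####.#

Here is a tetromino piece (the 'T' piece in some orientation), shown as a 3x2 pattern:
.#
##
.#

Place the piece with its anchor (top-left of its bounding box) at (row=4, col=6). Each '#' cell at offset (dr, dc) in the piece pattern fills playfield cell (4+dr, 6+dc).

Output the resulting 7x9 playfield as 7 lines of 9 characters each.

Answer: .........
....#....
..#......
.#......#
.#...###.
#.#...##.
...######

Derivation:
Fill (4+0,6+1) = (4,7)
Fill (4+1,6+0) = (5,6)
Fill (4+1,6+1) = (5,7)
Fill (4+2,6+1) = (6,7)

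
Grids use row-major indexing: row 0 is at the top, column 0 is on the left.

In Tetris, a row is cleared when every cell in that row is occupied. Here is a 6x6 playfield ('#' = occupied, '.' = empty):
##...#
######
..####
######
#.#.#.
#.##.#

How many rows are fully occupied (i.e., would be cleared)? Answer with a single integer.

Answer: 2

Derivation:
Check each row:
  row 0: 3 empty cells -> not full
  row 1: 0 empty cells -> FULL (clear)
  row 2: 2 empty cells -> not full
  row 3: 0 empty cells -> FULL (clear)
  row 4: 3 empty cells -> not full
  row 5: 2 empty cells -> not full
Total rows cleared: 2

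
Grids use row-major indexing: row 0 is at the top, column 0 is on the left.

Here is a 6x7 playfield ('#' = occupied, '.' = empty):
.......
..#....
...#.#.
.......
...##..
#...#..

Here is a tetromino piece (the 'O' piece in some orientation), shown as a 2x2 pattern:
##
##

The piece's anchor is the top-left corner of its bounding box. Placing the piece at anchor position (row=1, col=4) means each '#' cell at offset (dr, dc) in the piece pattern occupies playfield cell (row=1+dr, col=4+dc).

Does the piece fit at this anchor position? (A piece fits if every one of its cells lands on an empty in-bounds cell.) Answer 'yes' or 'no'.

Check each piece cell at anchor (1, 4):
  offset (0,0) -> (1,4): empty -> OK
  offset (0,1) -> (1,5): empty -> OK
  offset (1,0) -> (2,4): empty -> OK
  offset (1,1) -> (2,5): occupied ('#') -> FAIL
All cells valid: no

Answer: no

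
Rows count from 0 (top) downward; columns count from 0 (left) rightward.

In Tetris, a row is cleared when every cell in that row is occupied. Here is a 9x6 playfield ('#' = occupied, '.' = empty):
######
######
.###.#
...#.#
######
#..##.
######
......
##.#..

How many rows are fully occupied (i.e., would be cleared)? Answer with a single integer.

Answer: 4

Derivation:
Check each row:
  row 0: 0 empty cells -> FULL (clear)
  row 1: 0 empty cells -> FULL (clear)
  row 2: 2 empty cells -> not full
  row 3: 4 empty cells -> not full
  row 4: 0 empty cells -> FULL (clear)
  row 5: 3 empty cells -> not full
  row 6: 0 empty cells -> FULL (clear)
  row 7: 6 empty cells -> not full
  row 8: 3 empty cells -> not full
Total rows cleared: 4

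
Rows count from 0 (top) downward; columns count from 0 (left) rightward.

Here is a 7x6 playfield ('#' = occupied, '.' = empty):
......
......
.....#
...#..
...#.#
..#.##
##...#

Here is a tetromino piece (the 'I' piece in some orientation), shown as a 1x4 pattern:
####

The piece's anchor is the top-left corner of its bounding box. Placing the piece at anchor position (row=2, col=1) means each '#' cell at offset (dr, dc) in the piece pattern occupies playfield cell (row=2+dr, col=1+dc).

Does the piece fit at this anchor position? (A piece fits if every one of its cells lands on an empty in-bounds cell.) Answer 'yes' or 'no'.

Check each piece cell at anchor (2, 1):
  offset (0,0) -> (2,1): empty -> OK
  offset (0,1) -> (2,2): empty -> OK
  offset (0,2) -> (2,3): empty -> OK
  offset (0,3) -> (2,4): empty -> OK
All cells valid: yes

Answer: yes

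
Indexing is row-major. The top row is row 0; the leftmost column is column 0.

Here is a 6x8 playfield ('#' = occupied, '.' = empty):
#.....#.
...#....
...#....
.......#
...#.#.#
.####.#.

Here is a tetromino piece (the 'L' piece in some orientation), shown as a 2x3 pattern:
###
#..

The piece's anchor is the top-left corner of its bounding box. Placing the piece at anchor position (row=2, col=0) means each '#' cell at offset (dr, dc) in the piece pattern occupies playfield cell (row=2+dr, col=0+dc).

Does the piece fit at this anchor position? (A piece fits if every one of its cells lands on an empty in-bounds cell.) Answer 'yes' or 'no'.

Check each piece cell at anchor (2, 0):
  offset (0,0) -> (2,0): empty -> OK
  offset (0,1) -> (2,1): empty -> OK
  offset (0,2) -> (2,2): empty -> OK
  offset (1,0) -> (3,0): empty -> OK
All cells valid: yes

Answer: yes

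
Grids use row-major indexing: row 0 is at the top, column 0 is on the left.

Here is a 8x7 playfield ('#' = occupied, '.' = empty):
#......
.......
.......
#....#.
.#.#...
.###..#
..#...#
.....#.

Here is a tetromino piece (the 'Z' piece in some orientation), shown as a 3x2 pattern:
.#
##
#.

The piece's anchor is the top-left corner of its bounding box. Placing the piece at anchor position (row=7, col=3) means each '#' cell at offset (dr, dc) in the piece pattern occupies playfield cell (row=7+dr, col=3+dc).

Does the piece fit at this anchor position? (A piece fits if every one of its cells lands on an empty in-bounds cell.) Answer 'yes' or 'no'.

Answer: no

Derivation:
Check each piece cell at anchor (7, 3):
  offset (0,1) -> (7,4): empty -> OK
  offset (1,0) -> (8,3): out of bounds -> FAIL
  offset (1,1) -> (8,4): out of bounds -> FAIL
  offset (2,0) -> (9,3): out of bounds -> FAIL
All cells valid: no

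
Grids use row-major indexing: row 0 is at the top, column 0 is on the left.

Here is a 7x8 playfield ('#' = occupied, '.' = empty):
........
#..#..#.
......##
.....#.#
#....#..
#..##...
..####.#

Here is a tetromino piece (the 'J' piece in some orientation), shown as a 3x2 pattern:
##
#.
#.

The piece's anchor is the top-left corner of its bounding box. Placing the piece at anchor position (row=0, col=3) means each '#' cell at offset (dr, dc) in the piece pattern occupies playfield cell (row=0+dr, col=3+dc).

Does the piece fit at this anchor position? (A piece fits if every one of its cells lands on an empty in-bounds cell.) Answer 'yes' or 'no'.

Check each piece cell at anchor (0, 3):
  offset (0,0) -> (0,3): empty -> OK
  offset (0,1) -> (0,4): empty -> OK
  offset (1,0) -> (1,3): occupied ('#') -> FAIL
  offset (2,0) -> (2,3): empty -> OK
All cells valid: no

Answer: no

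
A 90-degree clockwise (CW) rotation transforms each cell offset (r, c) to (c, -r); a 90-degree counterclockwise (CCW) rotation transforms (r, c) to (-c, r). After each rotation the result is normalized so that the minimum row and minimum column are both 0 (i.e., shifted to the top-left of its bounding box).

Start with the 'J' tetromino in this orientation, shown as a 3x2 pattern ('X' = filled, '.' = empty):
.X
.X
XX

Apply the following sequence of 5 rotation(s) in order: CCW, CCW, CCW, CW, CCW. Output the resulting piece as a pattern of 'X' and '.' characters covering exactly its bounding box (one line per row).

Answer: X..
XXX

Derivation:
Start:
.X
.X
XX
After rotation 1 (CCW):
XXX
..X
After rotation 2 (CCW):
XX
X.
X.
After rotation 3 (CCW):
X..
XXX
After rotation 4 (CW):
XX
X.
X.
After rotation 5 (CCW):
X..
XXX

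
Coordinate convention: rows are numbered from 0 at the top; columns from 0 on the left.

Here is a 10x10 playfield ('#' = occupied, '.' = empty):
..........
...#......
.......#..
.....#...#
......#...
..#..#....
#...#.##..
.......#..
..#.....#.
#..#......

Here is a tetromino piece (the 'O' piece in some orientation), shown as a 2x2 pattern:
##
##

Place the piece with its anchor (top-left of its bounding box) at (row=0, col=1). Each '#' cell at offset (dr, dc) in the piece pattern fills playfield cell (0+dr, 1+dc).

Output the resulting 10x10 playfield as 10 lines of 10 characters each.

Answer: .##.......
.###......
.......#..
.....#...#
......#...
..#..#....
#...#.##..
.......#..
..#.....#.
#..#......

Derivation:
Fill (0+0,1+0) = (0,1)
Fill (0+0,1+1) = (0,2)
Fill (0+1,1+0) = (1,1)
Fill (0+1,1+1) = (1,2)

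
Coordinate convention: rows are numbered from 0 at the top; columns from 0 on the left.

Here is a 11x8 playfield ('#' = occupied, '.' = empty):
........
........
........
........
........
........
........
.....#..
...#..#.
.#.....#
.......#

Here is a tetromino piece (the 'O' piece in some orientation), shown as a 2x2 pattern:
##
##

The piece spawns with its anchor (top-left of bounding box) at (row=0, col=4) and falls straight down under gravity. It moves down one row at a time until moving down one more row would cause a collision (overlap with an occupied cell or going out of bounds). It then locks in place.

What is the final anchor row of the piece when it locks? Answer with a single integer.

Spawn at (row=0, col=4). Try each row:
  row 0: fits
  row 1: fits
  row 2: fits
  row 3: fits
  row 4: fits
  row 5: fits
  row 6: blocked -> lock at row 5

Answer: 5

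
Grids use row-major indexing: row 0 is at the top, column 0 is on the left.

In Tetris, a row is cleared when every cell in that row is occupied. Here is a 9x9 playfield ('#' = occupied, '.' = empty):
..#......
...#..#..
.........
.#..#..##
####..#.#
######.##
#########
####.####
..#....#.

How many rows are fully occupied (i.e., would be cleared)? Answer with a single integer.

Check each row:
  row 0: 8 empty cells -> not full
  row 1: 7 empty cells -> not full
  row 2: 9 empty cells -> not full
  row 3: 5 empty cells -> not full
  row 4: 3 empty cells -> not full
  row 5: 1 empty cell -> not full
  row 6: 0 empty cells -> FULL (clear)
  row 7: 1 empty cell -> not full
  row 8: 7 empty cells -> not full
Total rows cleared: 1

Answer: 1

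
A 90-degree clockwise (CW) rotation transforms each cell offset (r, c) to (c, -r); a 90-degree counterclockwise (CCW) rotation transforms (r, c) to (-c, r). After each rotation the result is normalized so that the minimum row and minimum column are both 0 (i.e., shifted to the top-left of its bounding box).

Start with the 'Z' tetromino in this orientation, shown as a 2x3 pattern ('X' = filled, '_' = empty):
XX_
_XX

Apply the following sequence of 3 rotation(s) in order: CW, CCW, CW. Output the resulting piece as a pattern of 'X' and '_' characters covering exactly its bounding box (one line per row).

Start:
XX_
_XX
After rotation 1 (CW):
_X
XX
X_
After rotation 2 (CCW):
XX_
_XX
After rotation 3 (CW):
_X
XX
X_

Answer: _X
XX
X_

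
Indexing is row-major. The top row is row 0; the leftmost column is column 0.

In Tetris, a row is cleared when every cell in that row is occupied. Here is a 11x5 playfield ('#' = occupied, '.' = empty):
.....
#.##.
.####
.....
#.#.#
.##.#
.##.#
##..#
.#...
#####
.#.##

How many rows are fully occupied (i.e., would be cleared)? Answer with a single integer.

Answer: 1

Derivation:
Check each row:
  row 0: 5 empty cells -> not full
  row 1: 2 empty cells -> not full
  row 2: 1 empty cell -> not full
  row 3: 5 empty cells -> not full
  row 4: 2 empty cells -> not full
  row 5: 2 empty cells -> not full
  row 6: 2 empty cells -> not full
  row 7: 2 empty cells -> not full
  row 8: 4 empty cells -> not full
  row 9: 0 empty cells -> FULL (clear)
  row 10: 2 empty cells -> not full
Total rows cleared: 1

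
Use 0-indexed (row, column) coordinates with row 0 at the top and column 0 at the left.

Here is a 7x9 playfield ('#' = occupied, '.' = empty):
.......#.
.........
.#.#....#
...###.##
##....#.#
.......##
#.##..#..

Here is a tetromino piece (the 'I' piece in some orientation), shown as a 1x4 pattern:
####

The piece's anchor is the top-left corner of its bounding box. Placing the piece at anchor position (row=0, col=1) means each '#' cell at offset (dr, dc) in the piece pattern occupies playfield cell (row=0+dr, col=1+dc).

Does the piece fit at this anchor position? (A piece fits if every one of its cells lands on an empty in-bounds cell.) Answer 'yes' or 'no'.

Check each piece cell at anchor (0, 1):
  offset (0,0) -> (0,1): empty -> OK
  offset (0,1) -> (0,2): empty -> OK
  offset (0,2) -> (0,3): empty -> OK
  offset (0,3) -> (0,4): empty -> OK
All cells valid: yes

Answer: yes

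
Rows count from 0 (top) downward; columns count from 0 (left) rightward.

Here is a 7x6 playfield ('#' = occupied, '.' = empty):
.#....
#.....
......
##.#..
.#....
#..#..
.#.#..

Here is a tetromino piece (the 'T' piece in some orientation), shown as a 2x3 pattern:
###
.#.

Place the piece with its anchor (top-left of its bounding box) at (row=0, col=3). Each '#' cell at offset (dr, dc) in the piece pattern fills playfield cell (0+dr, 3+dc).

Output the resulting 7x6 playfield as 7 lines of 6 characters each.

Fill (0+0,3+0) = (0,3)
Fill (0+0,3+1) = (0,4)
Fill (0+0,3+2) = (0,5)
Fill (0+1,3+1) = (1,4)

Answer: .#.###
#...#.
......
##.#..
.#....
#..#..
.#.#..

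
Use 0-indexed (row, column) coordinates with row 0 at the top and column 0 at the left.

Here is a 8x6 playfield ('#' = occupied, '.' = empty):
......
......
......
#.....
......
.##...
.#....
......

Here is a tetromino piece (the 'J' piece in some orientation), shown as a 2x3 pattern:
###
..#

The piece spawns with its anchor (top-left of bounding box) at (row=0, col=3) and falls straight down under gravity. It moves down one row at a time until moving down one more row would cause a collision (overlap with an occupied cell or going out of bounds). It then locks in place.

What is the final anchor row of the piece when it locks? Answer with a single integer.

Spawn at (row=0, col=3). Try each row:
  row 0: fits
  row 1: fits
  row 2: fits
  row 3: fits
  row 4: fits
  row 5: fits
  row 6: fits
  row 7: blocked -> lock at row 6

Answer: 6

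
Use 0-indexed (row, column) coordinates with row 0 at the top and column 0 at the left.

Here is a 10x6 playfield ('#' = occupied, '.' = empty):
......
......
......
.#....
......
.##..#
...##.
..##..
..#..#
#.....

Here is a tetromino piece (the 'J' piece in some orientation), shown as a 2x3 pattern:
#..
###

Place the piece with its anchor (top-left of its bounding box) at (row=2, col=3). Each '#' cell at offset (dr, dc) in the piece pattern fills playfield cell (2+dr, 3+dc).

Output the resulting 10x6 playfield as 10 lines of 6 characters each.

Fill (2+0,3+0) = (2,3)
Fill (2+1,3+0) = (3,3)
Fill (2+1,3+1) = (3,4)
Fill (2+1,3+2) = (3,5)

Answer: ......
......
...#..
.#.###
......
.##..#
...##.
..##..
..#..#
#.....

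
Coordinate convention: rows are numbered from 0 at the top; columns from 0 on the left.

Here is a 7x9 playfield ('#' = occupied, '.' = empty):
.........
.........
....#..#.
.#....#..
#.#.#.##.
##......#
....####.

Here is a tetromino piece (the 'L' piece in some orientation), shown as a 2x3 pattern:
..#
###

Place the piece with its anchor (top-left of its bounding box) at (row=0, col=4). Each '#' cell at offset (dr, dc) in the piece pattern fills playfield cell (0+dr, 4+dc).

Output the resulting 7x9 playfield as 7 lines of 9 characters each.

Answer: ......#..
....###..
....#..#.
.#....#..
#.#.#.##.
##......#
....####.

Derivation:
Fill (0+0,4+2) = (0,6)
Fill (0+1,4+0) = (1,4)
Fill (0+1,4+1) = (1,5)
Fill (0+1,4+2) = (1,6)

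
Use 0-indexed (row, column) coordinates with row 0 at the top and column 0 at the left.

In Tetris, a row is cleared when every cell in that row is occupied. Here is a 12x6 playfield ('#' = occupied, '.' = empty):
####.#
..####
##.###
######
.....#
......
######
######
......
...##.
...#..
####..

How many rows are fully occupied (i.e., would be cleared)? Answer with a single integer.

Check each row:
  row 0: 1 empty cell -> not full
  row 1: 2 empty cells -> not full
  row 2: 1 empty cell -> not full
  row 3: 0 empty cells -> FULL (clear)
  row 4: 5 empty cells -> not full
  row 5: 6 empty cells -> not full
  row 6: 0 empty cells -> FULL (clear)
  row 7: 0 empty cells -> FULL (clear)
  row 8: 6 empty cells -> not full
  row 9: 4 empty cells -> not full
  row 10: 5 empty cells -> not full
  row 11: 2 empty cells -> not full
Total rows cleared: 3

Answer: 3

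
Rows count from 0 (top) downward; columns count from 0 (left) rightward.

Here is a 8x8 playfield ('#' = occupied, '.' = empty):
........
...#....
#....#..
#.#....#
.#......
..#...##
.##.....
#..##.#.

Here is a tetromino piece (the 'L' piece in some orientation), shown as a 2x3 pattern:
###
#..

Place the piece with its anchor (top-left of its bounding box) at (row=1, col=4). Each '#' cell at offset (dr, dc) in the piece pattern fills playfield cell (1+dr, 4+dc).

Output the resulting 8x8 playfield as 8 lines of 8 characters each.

Fill (1+0,4+0) = (1,4)
Fill (1+0,4+1) = (1,5)
Fill (1+0,4+2) = (1,6)
Fill (1+1,4+0) = (2,4)

Answer: ........
...####.
#...##..
#.#....#
.#......
..#...##
.##.....
#..##.#.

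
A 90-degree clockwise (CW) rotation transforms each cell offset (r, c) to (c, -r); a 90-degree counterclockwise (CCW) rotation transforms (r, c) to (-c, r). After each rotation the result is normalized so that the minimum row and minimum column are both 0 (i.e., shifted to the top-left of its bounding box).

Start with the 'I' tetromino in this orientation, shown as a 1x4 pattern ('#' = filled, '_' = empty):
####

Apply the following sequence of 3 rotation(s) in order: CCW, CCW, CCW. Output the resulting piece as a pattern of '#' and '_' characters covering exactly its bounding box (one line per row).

Answer: #
#
#
#

Derivation:
Start:
####
After rotation 1 (CCW):
#
#
#
#
After rotation 2 (CCW):
####
After rotation 3 (CCW):
#
#
#
#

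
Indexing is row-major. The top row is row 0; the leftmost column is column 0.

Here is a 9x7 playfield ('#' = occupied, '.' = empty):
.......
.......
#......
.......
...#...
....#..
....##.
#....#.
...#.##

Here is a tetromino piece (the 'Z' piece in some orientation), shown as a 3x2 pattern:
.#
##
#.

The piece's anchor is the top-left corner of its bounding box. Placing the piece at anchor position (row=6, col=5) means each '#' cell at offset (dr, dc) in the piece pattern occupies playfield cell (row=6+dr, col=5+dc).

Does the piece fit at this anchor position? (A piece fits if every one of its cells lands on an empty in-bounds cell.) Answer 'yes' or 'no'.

Answer: no

Derivation:
Check each piece cell at anchor (6, 5):
  offset (0,1) -> (6,6): empty -> OK
  offset (1,0) -> (7,5): occupied ('#') -> FAIL
  offset (1,1) -> (7,6): empty -> OK
  offset (2,0) -> (8,5): occupied ('#') -> FAIL
All cells valid: no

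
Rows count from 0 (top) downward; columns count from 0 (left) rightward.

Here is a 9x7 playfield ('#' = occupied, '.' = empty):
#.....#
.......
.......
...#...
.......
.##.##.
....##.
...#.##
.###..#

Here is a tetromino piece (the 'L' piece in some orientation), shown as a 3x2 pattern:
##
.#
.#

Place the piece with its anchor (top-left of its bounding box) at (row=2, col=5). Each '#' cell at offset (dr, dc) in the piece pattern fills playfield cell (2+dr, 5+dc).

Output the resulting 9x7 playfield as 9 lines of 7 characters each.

Fill (2+0,5+0) = (2,5)
Fill (2+0,5+1) = (2,6)
Fill (2+1,5+1) = (3,6)
Fill (2+2,5+1) = (4,6)

Answer: #.....#
.......
.....##
...#..#
......#
.##.##.
....##.
...#.##
.###..#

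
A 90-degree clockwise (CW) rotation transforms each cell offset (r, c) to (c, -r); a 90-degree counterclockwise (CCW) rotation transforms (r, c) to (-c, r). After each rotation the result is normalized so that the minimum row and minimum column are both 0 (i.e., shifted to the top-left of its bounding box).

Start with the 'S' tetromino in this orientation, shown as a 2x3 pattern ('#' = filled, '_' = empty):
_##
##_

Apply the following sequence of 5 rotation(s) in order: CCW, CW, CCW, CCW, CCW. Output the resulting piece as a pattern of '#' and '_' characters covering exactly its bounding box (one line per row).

Start:
_##
##_
After rotation 1 (CCW):
#_
##
_#
After rotation 2 (CW):
_##
##_
After rotation 3 (CCW):
#_
##
_#
After rotation 4 (CCW):
_##
##_
After rotation 5 (CCW):
#_
##
_#

Answer: #_
##
_#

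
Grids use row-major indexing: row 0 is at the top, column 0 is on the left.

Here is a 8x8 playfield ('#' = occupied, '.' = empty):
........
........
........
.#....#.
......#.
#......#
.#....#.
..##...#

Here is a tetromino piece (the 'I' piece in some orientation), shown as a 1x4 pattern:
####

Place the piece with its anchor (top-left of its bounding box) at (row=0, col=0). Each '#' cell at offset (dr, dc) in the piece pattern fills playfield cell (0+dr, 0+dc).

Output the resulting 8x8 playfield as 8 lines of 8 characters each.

Fill (0+0,0+0) = (0,0)
Fill (0+0,0+1) = (0,1)
Fill (0+0,0+2) = (0,2)
Fill (0+0,0+3) = (0,3)

Answer: ####....
........
........
.#....#.
......#.
#......#
.#....#.
..##...#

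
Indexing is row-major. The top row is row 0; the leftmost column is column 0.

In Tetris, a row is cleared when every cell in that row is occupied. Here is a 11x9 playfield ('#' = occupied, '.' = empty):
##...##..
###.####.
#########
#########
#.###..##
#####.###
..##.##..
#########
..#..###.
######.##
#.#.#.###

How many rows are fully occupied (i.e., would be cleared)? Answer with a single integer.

Check each row:
  row 0: 5 empty cells -> not full
  row 1: 2 empty cells -> not full
  row 2: 0 empty cells -> FULL (clear)
  row 3: 0 empty cells -> FULL (clear)
  row 4: 3 empty cells -> not full
  row 5: 1 empty cell -> not full
  row 6: 5 empty cells -> not full
  row 7: 0 empty cells -> FULL (clear)
  row 8: 5 empty cells -> not full
  row 9: 1 empty cell -> not full
  row 10: 3 empty cells -> not full
Total rows cleared: 3

Answer: 3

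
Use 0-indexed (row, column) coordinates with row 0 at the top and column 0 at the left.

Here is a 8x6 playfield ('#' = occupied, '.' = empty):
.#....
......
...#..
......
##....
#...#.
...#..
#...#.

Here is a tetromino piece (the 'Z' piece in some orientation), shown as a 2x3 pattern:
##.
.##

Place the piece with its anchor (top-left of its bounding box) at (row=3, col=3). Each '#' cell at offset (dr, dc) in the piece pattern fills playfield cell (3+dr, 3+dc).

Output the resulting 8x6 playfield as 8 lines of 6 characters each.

Fill (3+0,3+0) = (3,3)
Fill (3+0,3+1) = (3,4)
Fill (3+1,3+1) = (4,4)
Fill (3+1,3+2) = (4,5)

Answer: .#....
......
...#..
...##.
##..##
#...#.
...#..
#...#.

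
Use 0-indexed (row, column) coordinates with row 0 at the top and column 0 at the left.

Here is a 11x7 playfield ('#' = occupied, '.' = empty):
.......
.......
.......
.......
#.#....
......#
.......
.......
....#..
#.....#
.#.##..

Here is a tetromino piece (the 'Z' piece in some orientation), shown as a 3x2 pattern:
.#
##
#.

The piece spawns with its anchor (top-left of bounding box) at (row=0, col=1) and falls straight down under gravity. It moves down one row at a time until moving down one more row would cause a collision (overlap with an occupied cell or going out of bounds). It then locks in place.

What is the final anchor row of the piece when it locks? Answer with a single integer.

Answer: 2

Derivation:
Spawn at (row=0, col=1). Try each row:
  row 0: fits
  row 1: fits
  row 2: fits
  row 3: blocked -> lock at row 2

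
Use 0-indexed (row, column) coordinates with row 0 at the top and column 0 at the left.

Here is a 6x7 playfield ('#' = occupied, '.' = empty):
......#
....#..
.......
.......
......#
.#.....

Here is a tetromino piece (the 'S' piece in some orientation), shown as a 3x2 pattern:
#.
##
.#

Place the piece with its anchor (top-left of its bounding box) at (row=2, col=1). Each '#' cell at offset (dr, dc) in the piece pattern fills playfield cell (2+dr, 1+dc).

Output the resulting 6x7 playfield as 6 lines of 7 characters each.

Answer: ......#
....#..
.#.....
.##....
..#...#
.#.....

Derivation:
Fill (2+0,1+0) = (2,1)
Fill (2+1,1+0) = (3,1)
Fill (2+1,1+1) = (3,2)
Fill (2+2,1+1) = (4,2)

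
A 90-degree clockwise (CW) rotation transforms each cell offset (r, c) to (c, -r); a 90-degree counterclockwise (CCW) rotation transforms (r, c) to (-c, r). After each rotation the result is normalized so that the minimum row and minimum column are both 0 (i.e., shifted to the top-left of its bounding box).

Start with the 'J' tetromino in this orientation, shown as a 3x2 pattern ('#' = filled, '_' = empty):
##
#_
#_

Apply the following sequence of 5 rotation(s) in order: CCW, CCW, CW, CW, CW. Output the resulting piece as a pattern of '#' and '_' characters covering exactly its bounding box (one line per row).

Answer: ###
__#

Derivation:
Start:
##
#_
#_
After rotation 1 (CCW):
#__
###
After rotation 2 (CCW):
_#
_#
##
After rotation 3 (CW):
#__
###
After rotation 4 (CW):
##
#_
#_
After rotation 5 (CW):
###
__#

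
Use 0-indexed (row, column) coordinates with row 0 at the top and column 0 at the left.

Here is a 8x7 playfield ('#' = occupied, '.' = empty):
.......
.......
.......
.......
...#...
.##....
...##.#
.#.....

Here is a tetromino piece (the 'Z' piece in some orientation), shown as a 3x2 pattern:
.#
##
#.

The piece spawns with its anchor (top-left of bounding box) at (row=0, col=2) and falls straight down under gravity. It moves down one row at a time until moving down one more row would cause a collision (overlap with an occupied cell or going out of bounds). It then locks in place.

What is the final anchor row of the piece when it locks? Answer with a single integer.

Spawn at (row=0, col=2). Try each row:
  row 0: fits
  row 1: fits
  row 2: fits
  row 3: blocked -> lock at row 2

Answer: 2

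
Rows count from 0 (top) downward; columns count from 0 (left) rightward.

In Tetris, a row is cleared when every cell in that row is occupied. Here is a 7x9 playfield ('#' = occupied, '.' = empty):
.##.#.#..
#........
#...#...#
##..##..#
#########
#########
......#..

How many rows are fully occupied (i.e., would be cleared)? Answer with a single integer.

Check each row:
  row 0: 5 empty cells -> not full
  row 1: 8 empty cells -> not full
  row 2: 6 empty cells -> not full
  row 3: 4 empty cells -> not full
  row 4: 0 empty cells -> FULL (clear)
  row 5: 0 empty cells -> FULL (clear)
  row 6: 8 empty cells -> not full
Total rows cleared: 2

Answer: 2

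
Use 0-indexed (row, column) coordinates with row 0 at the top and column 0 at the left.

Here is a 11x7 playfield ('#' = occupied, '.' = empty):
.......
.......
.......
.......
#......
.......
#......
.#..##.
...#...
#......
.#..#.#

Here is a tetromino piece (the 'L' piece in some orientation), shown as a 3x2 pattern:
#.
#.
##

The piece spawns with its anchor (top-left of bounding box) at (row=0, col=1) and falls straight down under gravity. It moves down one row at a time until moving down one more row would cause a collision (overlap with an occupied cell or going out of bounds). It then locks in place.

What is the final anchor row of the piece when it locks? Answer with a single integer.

Spawn at (row=0, col=1). Try each row:
  row 0: fits
  row 1: fits
  row 2: fits
  row 3: fits
  row 4: fits
  row 5: blocked -> lock at row 4

Answer: 4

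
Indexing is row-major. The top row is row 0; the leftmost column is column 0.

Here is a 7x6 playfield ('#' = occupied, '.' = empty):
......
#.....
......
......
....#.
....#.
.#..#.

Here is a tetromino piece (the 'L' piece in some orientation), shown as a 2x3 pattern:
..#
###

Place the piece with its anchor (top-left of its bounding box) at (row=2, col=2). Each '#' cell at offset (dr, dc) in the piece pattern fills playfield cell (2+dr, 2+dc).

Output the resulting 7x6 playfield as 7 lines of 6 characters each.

Answer: ......
#.....
....#.
..###.
....#.
....#.
.#..#.

Derivation:
Fill (2+0,2+2) = (2,4)
Fill (2+1,2+0) = (3,2)
Fill (2+1,2+1) = (3,3)
Fill (2+1,2+2) = (3,4)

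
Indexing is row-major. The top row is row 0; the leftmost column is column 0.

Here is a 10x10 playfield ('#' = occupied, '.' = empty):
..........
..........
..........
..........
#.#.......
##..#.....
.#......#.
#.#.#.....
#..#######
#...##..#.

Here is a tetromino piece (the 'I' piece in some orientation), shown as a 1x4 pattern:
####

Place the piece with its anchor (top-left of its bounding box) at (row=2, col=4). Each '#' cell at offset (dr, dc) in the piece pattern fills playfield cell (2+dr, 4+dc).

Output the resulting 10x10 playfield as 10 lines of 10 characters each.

Answer: ..........
..........
....####..
..........
#.#.......
##..#.....
.#......#.
#.#.#.....
#..#######
#...##..#.

Derivation:
Fill (2+0,4+0) = (2,4)
Fill (2+0,4+1) = (2,5)
Fill (2+0,4+2) = (2,6)
Fill (2+0,4+3) = (2,7)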